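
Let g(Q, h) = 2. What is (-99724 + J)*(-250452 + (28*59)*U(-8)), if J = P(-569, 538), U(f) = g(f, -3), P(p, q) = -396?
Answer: 24744457760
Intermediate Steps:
U(f) = 2
J = -396
(-99724 + J)*(-250452 + (28*59)*U(-8)) = (-99724 - 396)*(-250452 + (28*59)*2) = -100120*(-250452 + 1652*2) = -100120*(-250452 + 3304) = -100120*(-247148) = 24744457760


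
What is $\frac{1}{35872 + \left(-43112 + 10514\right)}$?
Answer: $\frac{1}{3274} \approx 0.00030544$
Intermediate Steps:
$\frac{1}{35872 + \left(-43112 + 10514\right)} = \frac{1}{35872 - 32598} = \frac{1}{3274}$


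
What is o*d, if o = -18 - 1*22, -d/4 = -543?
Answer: -86880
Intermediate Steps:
d = 2172 (d = -4*(-543) = 2172)
o = -40 (o = -18 - 22 = -40)
o*d = -40*2172 = -86880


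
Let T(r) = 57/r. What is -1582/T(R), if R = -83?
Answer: 131306/57 ≈ 2303.6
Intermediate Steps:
-1582/T(R) = -1582/(57/(-83)) = -1582/(57*(-1/83)) = -1582/(-57/83) = -1582*(-83/57) = 131306/57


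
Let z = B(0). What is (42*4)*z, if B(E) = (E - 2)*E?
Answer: 0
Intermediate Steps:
B(E) = E*(-2 + E) (B(E) = (-2 + E)*E = E*(-2 + E))
z = 0 (z = 0*(-2 + 0) = 0*(-2) = 0)
(42*4)*z = (42*4)*0 = 168*0 = 0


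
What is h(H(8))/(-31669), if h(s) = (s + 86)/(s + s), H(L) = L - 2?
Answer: -23/95007 ≈ -0.00024209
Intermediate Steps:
H(L) = -2 + L
h(s) = (86 + s)/(2*s) (h(s) = (86 + s)/((2*s)) = (86 + s)*(1/(2*s)) = (86 + s)/(2*s))
h(H(8))/(-31669) = ((86 + (-2 + 8))/(2*(-2 + 8)))/(-31669) = ((½)*(86 + 6)/6)*(-1/31669) = ((½)*(⅙)*92)*(-1/31669) = (23/3)*(-1/31669) = -23/95007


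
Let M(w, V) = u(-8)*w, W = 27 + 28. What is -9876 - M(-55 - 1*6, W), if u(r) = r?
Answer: -10364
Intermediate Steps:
W = 55
M(w, V) = -8*w
-9876 - M(-55 - 1*6, W) = -9876 - (-8)*(-55 - 1*6) = -9876 - (-8)*(-55 - 6) = -9876 - (-8)*(-61) = -9876 - 1*488 = -9876 - 488 = -10364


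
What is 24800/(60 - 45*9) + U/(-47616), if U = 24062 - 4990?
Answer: -618467/8556 ≈ -72.285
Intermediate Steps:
U = 19072
24800/(60 - 45*9) + U/(-47616) = 24800/(60 - 45*9) + 19072/(-47616) = 24800/(60 - 405) + 19072*(-1/47616) = 24800/(-345) - 149/372 = 24800*(-1/345) - 149/372 = -4960/69 - 149/372 = -618467/8556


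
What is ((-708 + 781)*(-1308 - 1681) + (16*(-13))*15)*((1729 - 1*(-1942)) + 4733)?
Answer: -1859948068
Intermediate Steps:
((-708 + 781)*(-1308 - 1681) + (16*(-13))*15)*((1729 - 1*(-1942)) + 4733) = (73*(-2989) - 208*15)*((1729 + 1942) + 4733) = (-218197 - 3120)*(3671 + 4733) = -221317*8404 = -1859948068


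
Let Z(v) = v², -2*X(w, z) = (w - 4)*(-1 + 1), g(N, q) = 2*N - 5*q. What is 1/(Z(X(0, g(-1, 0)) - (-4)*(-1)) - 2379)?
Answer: -1/2363 ≈ -0.00042319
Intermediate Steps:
g(N, q) = -5*q + 2*N
X(w, z) = 0 (X(w, z) = -(w - 4)*(-1 + 1)/2 = -(-4 + w)*0/2 = -½*0 = 0)
1/(Z(X(0, g(-1, 0)) - (-4)*(-1)) - 2379) = 1/((0 - (-4)*(-1))² - 2379) = 1/((0 - 1*4)² - 2379) = 1/((0 - 4)² - 2379) = 1/((-4)² - 2379) = 1/(16 - 2379) = 1/(-2363) = -1/2363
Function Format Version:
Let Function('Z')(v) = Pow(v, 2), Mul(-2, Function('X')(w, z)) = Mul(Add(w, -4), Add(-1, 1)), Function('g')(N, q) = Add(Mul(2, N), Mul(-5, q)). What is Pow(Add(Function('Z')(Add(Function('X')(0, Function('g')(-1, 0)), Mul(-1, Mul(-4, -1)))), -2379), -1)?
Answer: Rational(-1, 2363) ≈ -0.00042319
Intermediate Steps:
Function('g')(N, q) = Add(Mul(-5, q), Mul(2, N))
Function('X')(w, z) = 0 (Function('X')(w, z) = Mul(Rational(-1, 2), Mul(Add(w, -4), Add(-1, 1))) = Mul(Rational(-1, 2), Mul(Add(-4, w), 0)) = Mul(Rational(-1, 2), 0) = 0)
Pow(Add(Function('Z')(Add(Function('X')(0, Function('g')(-1, 0)), Mul(-1, Mul(-4, -1)))), -2379), -1) = Pow(Add(Pow(Add(0, Mul(-1, Mul(-4, -1))), 2), -2379), -1) = Pow(Add(Pow(Add(0, Mul(-1, 4)), 2), -2379), -1) = Pow(Add(Pow(Add(0, -4), 2), -2379), -1) = Pow(Add(Pow(-4, 2), -2379), -1) = Pow(Add(16, -2379), -1) = Pow(-2363, -1) = Rational(-1, 2363)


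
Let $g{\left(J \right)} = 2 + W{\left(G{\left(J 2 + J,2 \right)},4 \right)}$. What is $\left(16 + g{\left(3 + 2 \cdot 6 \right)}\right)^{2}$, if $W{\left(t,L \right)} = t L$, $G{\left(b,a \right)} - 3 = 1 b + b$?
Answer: $152100$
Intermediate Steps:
$G{\left(b,a \right)} = 3 + 2 b$ ($G{\left(b,a \right)} = 3 + \left(1 b + b\right) = 3 + \left(b + b\right) = 3 + 2 b$)
$W{\left(t,L \right)} = L t$
$g{\left(J \right)} = 14 + 24 J$ ($g{\left(J \right)} = 2 + 4 \left(3 + 2 \left(J 2 + J\right)\right) = 2 + 4 \left(3 + 2 \left(2 J + J\right)\right) = 2 + 4 \left(3 + 2 \cdot 3 J\right) = 2 + 4 \left(3 + 6 J\right) = 2 + \left(12 + 24 J\right) = 14 + 24 J$)
$\left(16 + g{\left(3 + 2 \cdot 6 \right)}\right)^{2} = \left(16 + \left(14 + 24 \left(3 + 2 \cdot 6\right)\right)\right)^{2} = \left(16 + \left(14 + 24 \left(3 + 12\right)\right)\right)^{2} = \left(16 + \left(14 + 24 \cdot 15\right)\right)^{2} = \left(16 + \left(14 + 360\right)\right)^{2} = \left(16 + 374\right)^{2} = 390^{2} = 152100$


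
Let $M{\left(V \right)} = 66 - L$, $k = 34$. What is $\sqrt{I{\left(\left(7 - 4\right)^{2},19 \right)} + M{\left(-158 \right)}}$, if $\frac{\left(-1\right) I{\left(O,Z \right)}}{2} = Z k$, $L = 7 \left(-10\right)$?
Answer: $34 i \approx 34.0 i$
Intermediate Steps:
$L = -70$
$I{\left(O,Z \right)} = - 68 Z$ ($I{\left(O,Z \right)} = - 2 Z 34 = - 2 \cdot 34 Z = - 68 Z$)
$M{\left(V \right)} = 136$ ($M{\left(V \right)} = 66 - -70 = 66 + 70 = 136$)
$\sqrt{I{\left(\left(7 - 4\right)^{2},19 \right)} + M{\left(-158 \right)}} = \sqrt{\left(-68\right) 19 + 136} = \sqrt{-1292 + 136} = \sqrt{-1156} = 34 i$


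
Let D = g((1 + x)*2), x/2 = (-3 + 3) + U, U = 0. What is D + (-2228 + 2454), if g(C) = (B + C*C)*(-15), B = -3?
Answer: 211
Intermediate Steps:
x = 0 (x = 2*((-3 + 3) + 0) = 2*(0 + 0) = 2*0 = 0)
g(C) = 45 - 15*C**2 (g(C) = (-3 + C*C)*(-15) = (-3 + C**2)*(-15) = 45 - 15*C**2)
D = -15 (D = 45 - 15*4*(1 + 0)**2 = 45 - 15*(1*2)**2 = 45 - 15*2**2 = 45 - 15*4 = 45 - 60 = -15)
D + (-2228 + 2454) = -15 + (-2228 + 2454) = -15 + 226 = 211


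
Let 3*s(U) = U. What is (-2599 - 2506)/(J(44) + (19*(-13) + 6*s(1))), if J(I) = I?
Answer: 5105/201 ≈ 25.398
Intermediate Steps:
s(U) = U/3
(-2599 - 2506)/(J(44) + (19*(-13) + 6*s(1))) = (-2599 - 2506)/(44 + (19*(-13) + 6*((⅓)*1))) = -5105/(44 + (-247 + 6*(⅓))) = -5105/(44 + (-247 + 2)) = -5105/(44 - 245) = -5105/(-201) = -5105*(-1/201) = 5105/201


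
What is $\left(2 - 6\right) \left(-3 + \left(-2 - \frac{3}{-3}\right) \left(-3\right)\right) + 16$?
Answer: $16$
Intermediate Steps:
$\left(2 - 6\right) \left(-3 + \left(-2 - \frac{3}{-3}\right) \left(-3\right)\right) + 16 = - 4 \left(-3 + \left(-2 - -1\right) \left(-3\right)\right) + 16 = - 4 \left(-3 + \left(-2 + 1\right) \left(-3\right)\right) + 16 = - 4 \left(-3 - -3\right) + 16 = - 4 \left(-3 + 3\right) + 16 = \left(-4\right) 0 + 16 = 0 + 16 = 16$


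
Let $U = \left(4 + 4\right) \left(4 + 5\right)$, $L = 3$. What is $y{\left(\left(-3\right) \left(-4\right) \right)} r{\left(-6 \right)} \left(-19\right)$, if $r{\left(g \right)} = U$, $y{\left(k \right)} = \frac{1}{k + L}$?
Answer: $- \frac{456}{5} \approx -91.2$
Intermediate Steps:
$U = 72$ ($U = 8 \cdot 9 = 72$)
$y{\left(k \right)} = \frac{1}{3 + k}$ ($y{\left(k \right)} = \frac{1}{k + 3} = \frac{1}{3 + k}$)
$r{\left(g \right)} = 72$
$y{\left(\left(-3\right) \left(-4\right) \right)} r{\left(-6 \right)} \left(-19\right) = \frac{1}{3 - -12} \cdot 72 \left(-19\right) = \frac{1}{3 + 12} \cdot 72 \left(-19\right) = \frac{1}{15} \cdot 72 \left(-19\right) = \frac{24}{5} \left(-19\right) = - \frac{456}{5}$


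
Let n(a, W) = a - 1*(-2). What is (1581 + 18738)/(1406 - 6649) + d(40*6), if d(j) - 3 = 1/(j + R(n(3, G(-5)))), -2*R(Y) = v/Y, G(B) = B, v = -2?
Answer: -5486375/6296843 ≈ -0.87129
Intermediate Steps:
n(a, W) = 2 + a (n(a, W) = a + 2 = 2 + a)
R(Y) = 1/Y (R(Y) = -(-1)/Y = 1/Y)
d(j) = 3 + 1/(⅕ + j) (d(j) = 3 + 1/(j + 1/(2 + 3)) = 3 + 1/(j + 1/5) = 3 + 1/(j + ⅕) = 3 + 1/(⅕ + j))
(1581 + 18738)/(1406 - 6649) + d(40*6) = (1581 + 18738)/(1406 - 6649) + (8 + 15*(40*6))/(1 + 5*(40*6)) = 20319/(-5243) + (8 + 15*240)/(1 + 5*240) = 20319*(-1/5243) + (8 + 3600)/(1 + 1200) = -20319/5243 + 3608/1201 = -5486375/6296843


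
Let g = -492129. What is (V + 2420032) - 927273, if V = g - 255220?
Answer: 745410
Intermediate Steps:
V = -747349 (V = -492129 - 255220 = -747349)
(V + 2420032) - 927273 = (-747349 + 2420032) - 927273 = 1672683 - 927273 = 745410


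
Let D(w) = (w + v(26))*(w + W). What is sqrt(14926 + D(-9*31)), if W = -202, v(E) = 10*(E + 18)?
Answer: I*sqrt(62515) ≈ 250.03*I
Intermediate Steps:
v(E) = 180 + 10*E (v(E) = 10*(18 + E) = 180 + 10*E)
D(w) = (-202 + w)*(440 + w) (D(w) = (w + (180 + 10*26))*(w - 202) = (w + (180 + 260))*(-202 + w) = (w + 440)*(-202 + w) = (440 + w)*(-202 + w) = (-202 + w)*(440 + w))
sqrt(14926 + D(-9*31)) = sqrt(14926 + (-88880 + (-9*31)**2 + 238*(-9*31))) = sqrt(14926 + (-88880 + (-279)**2 + 238*(-279))) = sqrt(14926 + (-88880 + 77841 - 66402)) = sqrt(14926 - 77441) = sqrt(-62515) = I*sqrt(62515)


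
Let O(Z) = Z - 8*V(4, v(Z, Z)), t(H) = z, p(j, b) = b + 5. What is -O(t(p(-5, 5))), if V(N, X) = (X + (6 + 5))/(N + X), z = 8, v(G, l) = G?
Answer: 14/3 ≈ 4.6667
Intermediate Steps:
p(j, b) = 5 + b
t(H) = 8
V(N, X) = (11 + X)/(N + X) (V(N, X) = (X + 11)/(N + X) = (11 + X)/(N + X))
O(Z) = Z - 8*(11 + Z)/(4 + Z)
-O(t(p(-5, 5))) = -(-88 + 8**2 - 4*8)/(4 + 8) = -(-88 + 64 - 32)/12 = -(-56)/12 = -1*(-14/3) = 14/3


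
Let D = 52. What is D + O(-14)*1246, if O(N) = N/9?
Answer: -16976/9 ≈ -1886.2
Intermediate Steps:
O(N) = N/9 (O(N) = N*(1/9) = N/9)
D + O(-14)*1246 = 52 + ((1/9)*(-14))*1246 = 52 - 14/9*1246 = 52 - 17444/9 = -16976/9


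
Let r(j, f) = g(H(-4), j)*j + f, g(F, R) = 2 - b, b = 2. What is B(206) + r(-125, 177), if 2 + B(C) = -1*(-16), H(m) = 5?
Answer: 191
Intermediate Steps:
g(F, R) = 0 (g(F, R) = 2 - 1*2 = 2 - 2 = 0)
B(C) = 14 (B(C) = -2 - 1*(-16) = -2 + 16 = 14)
r(j, f) = f (r(j, f) = 0*j + f = 0 + f = f)
B(206) + r(-125, 177) = 14 + 177 = 191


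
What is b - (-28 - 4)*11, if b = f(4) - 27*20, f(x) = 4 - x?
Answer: -188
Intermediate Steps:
b = -540 (b = (4 - 1*4) - 27*20 = (4 - 4) - 540 = 0 - 540 = -540)
b - (-28 - 4)*11 = -540 - (-28 - 4)*11 = -540 - (-32)*11 = -540 - 1*(-352) = -540 + 352 = -188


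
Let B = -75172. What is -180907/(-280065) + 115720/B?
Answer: -4702495199/5263261545 ≈ -0.89346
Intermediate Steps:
-180907/(-280065) + 115720/B = -180907/(-280065) + 115720/(-75172) = -180907*(-1/280065) + 115720*(-1/75172) = 180907/280065 - 28930/18793 = -4702495199/5263261545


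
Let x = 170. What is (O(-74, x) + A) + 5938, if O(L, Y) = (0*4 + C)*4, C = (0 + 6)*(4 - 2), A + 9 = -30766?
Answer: -24789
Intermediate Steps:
A = -30775 (A = -9 - 30766 = -30775)
C = 12 (C = 6*2 = 12)
O(L, Y) = 48 (O(L, Y) = (0*4 + 12)*4 = (0 + 12)*4 = 12*4 = 48)
(O(-74, x) + A) + 5938 = (48 - 30775) + 5938 = -30727 + 5938 = -24789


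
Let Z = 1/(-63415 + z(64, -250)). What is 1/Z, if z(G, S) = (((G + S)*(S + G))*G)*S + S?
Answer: -553599665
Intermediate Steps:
z(G, S) = S + G*S*(G + S)² (z(G, S) = (((G + S)*(G + S))*G)*S + S = ((G + S)²*G)*S + S = (G*(G + S)²)*S + S = G*S*(G + S)² + S = S + G*S*(G + S)²)
Z = -1/553599665 (Z = 1/(-63415 - 250*(1 + 64*(64 - 250)²)) = 1/(-63415 - 250*(1 + 64*(-186)²)) = 1/(-63415 - 250*(1 + 64*34596)) = 1/(-63415 - 250*(1 + 2214144)) = 1/(-63415 - 250*2214145) = 1/(-63415 - 553536250) = 1/(-553599665) = -1/553599665 ≈ -1.8064e-9)
1/Z = 1/(-1/553599665) = -553599665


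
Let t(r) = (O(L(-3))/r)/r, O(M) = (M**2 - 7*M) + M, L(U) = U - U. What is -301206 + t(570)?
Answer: -301206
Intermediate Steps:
L(U) = 0
O(M) = M**2 - 6*M
t(r) = 0 (t(r) = ((0*(-6 + 0))/r)/r = ((0*(-6))/r)/r = (0/r)/r = 0/r = 0)
-301206 + t(570) = -301206 + 0 = -301206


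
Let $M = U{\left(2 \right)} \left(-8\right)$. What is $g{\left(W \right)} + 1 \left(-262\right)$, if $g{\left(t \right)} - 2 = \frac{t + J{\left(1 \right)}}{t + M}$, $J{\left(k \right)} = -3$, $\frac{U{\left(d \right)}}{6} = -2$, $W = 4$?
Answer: $- \frac{25999}{100} \approx -259.99$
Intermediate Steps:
$U{\left(d \right)} = -12$ ($U{\left(d \right)} = 6 \left(-2\right) = -12$)
$M = 96$ ($M = \left(-12\right) \left(-8\right) = 96$)
$g{\left(t \right)} = 2 + \frac{-3 + t}{96 + t}$ ($g{\left(t \right)} = 2 + \frac{t - 3}{t + 96} = 2 + \frac{-3 + t}{96 + t}$)
$g{\left(W \right)} + 1 \left(-262\right) = \frac{3 \left(63 + 4\right)}{96 + 4} + 1 \left(-262\right) = 3 \cdot \frac{1}{100} \cdot 67 - 262 = \frac{201}{100} - 262 = - \frac{25999}{100}$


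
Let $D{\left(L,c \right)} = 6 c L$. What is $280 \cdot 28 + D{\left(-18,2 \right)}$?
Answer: $7624$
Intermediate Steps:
$D{\left(L,c \right)} = 6 L c$
$280 \cdot 28 + D{\left(-18,2 \right)} = 280 \cdot 28 + 6 \left(-18\right) 2 = 7840 - 216 = 7624$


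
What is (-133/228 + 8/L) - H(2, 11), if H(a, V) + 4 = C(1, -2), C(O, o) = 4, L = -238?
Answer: -881/1428 ≈ -0.61695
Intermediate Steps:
H(a, V) = 0 (H(a, V) = -4 + 4 = 0)
(-133/228 + 8/L) - H(2, 11) = (-133/228 + 8/(-238)) - 1*0 = (-133*1/228 + 8*(-1/238)) + 0 = (-7/12 - 4/119) + 0 = -881/1428 + 0 = -881/1428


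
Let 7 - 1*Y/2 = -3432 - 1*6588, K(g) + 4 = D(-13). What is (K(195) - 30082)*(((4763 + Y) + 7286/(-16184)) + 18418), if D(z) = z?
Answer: -10530254853723/8092 ≈ -1.3013e+9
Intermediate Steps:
K(g) = -17 (K(g) = -4 - 13 = -17)
Y = 20054 (Y = 14 - 2*(-3432 - 1*6588) = 14 - 2*(-3432 - 6588) = 14 - 2*(-10020) = 14 + 20040 = 20054)
(K(195) - 30082)*(((4763 + Y) + 7286/(-16184)) + 18418) = (-17 - 30082)*(((4763 + 20054) + 7286/(-16184)) + 18418) = -30099*((24817 + 7286*(-1/16184)) + 18418) = -30099*((24817 - 3643/8092) + 18418) = -30099*(200815521/8092 + 18418) = -30099*349853977/8092 = -10530254853723/8092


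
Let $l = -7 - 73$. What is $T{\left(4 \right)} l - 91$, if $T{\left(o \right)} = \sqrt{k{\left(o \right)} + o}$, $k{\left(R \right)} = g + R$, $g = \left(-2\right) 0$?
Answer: $-91 - 160 \sqrt{2} \approx -317.27$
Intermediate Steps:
$g = 0$
$l = -80$
$k{\left(R \right)} = R$ ($k{\left(R \right)} = 0 + R = R$)
$T{\left(o \right)} = \sqrt{2} \sqrt{o}$ ($T{\left(o \right)} = \sqrt{o + o} = \sqrt{2 o} = \sqrt{2} \sqrt{o}$)
$T{\left(4 \right)} l - 91 = \sqrt{2} \sqrt{4} \left(-80\right) - 91 = \sqrt{2} \cdot 2 \left(-80\right) - 91 = 2 \sqrt{2} \left(-80\right) - 91 = - 160 \sqrt{2} - 91 = -91 - 160 \sqrt{2}$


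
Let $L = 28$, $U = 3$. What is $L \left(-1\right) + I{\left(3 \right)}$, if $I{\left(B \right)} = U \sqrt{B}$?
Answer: $-28 + 3 \sqrt{3} \approx -22.804$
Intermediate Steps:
$I{\left(B \right)} = 3 \sqrt{B}$
$L \left(-1\right) + I{\left(3 \right)} = 28 \left(-1\right) + 3 \sqrt{3} = -28 + 3 \sqrt{3}$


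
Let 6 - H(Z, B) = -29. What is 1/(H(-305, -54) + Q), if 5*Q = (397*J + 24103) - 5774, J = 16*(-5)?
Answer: -5/13256 ≈ -0.00037719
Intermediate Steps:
J = -80
H(Z, B) = 35 (H(Z, B) = 6 - 1*(-29) = 6 + 29 = 35)
Q = -13431/5 (Q = ((397*(-80) + 24103) - 5774)/5 = ((-31760 + 24103) - 5774)/5 = (-7657 - 5774)/5 = (⅕)*(-13431) = -13431/5 ≈ -2686.2)
1/(H(-305, -54) + Q) = 1/(35 - 13431/5) = 1/(-13256/5) = -5/13256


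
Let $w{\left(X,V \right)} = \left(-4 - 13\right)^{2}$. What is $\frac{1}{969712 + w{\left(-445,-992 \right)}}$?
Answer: $\frac{1}{970001} \approx 1.0309 \cdot 10^{-6}$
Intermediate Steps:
$w{\left(X,V \right)} = 289$ ($w{\left(X,V \right)} = \left(-17\right)^{2} = 289$)
$\frac{1}{969712 + w{\left(-445,-992 \right)}} = \frac{1}{969712 + 289} = \frac{1}{970001}$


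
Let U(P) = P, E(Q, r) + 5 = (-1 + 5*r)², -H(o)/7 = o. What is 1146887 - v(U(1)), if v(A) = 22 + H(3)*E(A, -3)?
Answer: 1152136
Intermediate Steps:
H(o) = -7*o
E(Q, r) = -5 + (-1 + 5*r)²
v(A) = -5249 (v(A) = 22 + (-7*3)*(-5 + (-1 + 5*(-3))²) = 22 - 21*(-5 + (-1 - 15)²) = 22 - 21*(-5 + (-16)²) = 22 - 21*(-5 + 256) = 22 - 21*251 = 22 - 5271 = -5249)
1146887 - v(U(1)) = 1146887 - 1*(-5249) = 1146887 + 5249 = 1152136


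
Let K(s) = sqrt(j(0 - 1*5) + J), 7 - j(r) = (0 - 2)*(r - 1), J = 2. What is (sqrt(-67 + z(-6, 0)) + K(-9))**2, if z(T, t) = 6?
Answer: -64 - 2*sqrt(183) ≈ -91.056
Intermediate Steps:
j(r) = 5 + 2*r (j(r) = 7 - (0 - 2)*(r - 1) = 7 - (-2)*(-1 + r) = 7 - (2 - 2*r) = 7 + (-2 + 2*r) = 5 + 2*r)
K(s) = I*sqrt(3) (K(s) = sqrt((5 + 2*(0 - 1*5)) + 2) = sqrt((5 + 2*(0 - 5)) + 2) = sqrt((5 + 2*(-5)) + 2) = sqrt((5 - 10) + 2) = sqrt(-5 + 2) = sqrt(-3) = I*sqrt(3))
(sqrt(-67 + z(-6, 0)) + K(-9))**2 = (sqrt(-67 + 6) + I*sqrt(3))**2 = (sqrt(-61) + I*sqrt(3))**2 = (I*sqrt(61) + I*sqrt(3))**2 = (I*sqrt(3) + I*sqrt(61))**2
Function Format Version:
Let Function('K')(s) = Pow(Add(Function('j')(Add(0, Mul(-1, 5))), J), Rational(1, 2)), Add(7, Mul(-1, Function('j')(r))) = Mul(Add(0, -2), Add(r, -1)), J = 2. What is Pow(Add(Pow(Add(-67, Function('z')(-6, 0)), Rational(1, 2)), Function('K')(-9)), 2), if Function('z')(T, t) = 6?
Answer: Add(-64, Mul(-2, Pow(183, Rational(1, 2)))) ≈ -91.056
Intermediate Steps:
Function('j')(r) = Add(5, Mul(2, r)) (Function('j')(r) = Add(7, Mul(-1, Mul(Add(0, -2), Add(r, -1)))) = Add(7, Mul(-1, Mul(-2, Add(-1, r)))) = Add(7, Mul(-1, Add(2, Mul(-2, r)))) = Add(7, Add(-2, Mul(2, r))) = Add(5, Mul(2, r)))
Function('K')(s) = Mul(I, Pow(3, Rational(1, 2))) (Function('K')(s) = Pow(Add(Add(5, Mul(2, Add(0, Mul(-1, 5)))), 2), Rational(1, 2)) = Pow(Add(Add(5, Mul(2, Add(0, -5))), 2), Rational(1, 2)) = Pow(Add(Add(5, Mul(2, -5)), 2), Rational(1, 2)) = Pow(Add(Add(5, -10), 2), Rational(1, 2)) = Pow(Add(-5, 2), Rational(1, 2)) = Pow(-3, Rational(1, 2)) = Mul(I, Pow(3, Rational(1, 2))))
Pow(Add(Pow(Add(-67, Function('z')(-6, 0)), Rational(1, 2)), Function('K')(-9)), 2) = Pow(Add(Pow(Add(-67, 6), Rational(1, 2)), Mul(I, Pow(3, Rational(1, 2)))), 2) = Pow(Add(Pow(-61, Rational(1, 2)), Mul(I, Pow(3, Rational(1, 2)))), 2) = Pow(Add(Mul(I, Pow(61, Rational(1, 2))), Mul(I, Pow(3, Rational(1, 2)))), 2) = Pow(Add(Mul(I, Pow(3, Rational(1, 2))), Mul(I, Pow(61, Rational(1, 2)))), 2)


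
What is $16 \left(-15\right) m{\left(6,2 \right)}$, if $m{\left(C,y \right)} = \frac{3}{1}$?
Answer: $-720$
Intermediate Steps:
$m{\left(C,y \right)} = 3$ ($m{\left(C,y \right)} = 3 \cdot 1 = 3$)
$16 \left(-15\right) m{\left(6,2 \right)} = 16 \left(-15\right) 3 = \left(-240\right) 3 = -720$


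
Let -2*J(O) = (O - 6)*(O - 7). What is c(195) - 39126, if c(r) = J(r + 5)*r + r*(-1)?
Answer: -3689916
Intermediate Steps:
J(O) = -(-7 + O)*(-6 + O)/2 (J(O) = -(O - 6)*(O - 7)/2 = -(-6 + O)*(-7 + O)/2 = -(-7 + O)*(-6 + O)/2)
c(r) = -r + r*(23/2 - (5 + r)²/2 + 13*r/2) (c(r) = (-21 - (r + 5)²/2 + 13*(r + 5)/2)*r + r*(-1) = (-21 - (5 + r)²/2 + 13*(5 + r)/2)*r - r = (-21 - (5 + r)²/2 + (65/2 + 13*r/2))*r - r = (23/2 - (5 + r)²/2 + 13*r/2)*r - r = r*(23/2 - (5 + r)²/2 + 13*r/2) - r = -r + r*(23/2 - (5 + r)²/2 + 13*r/2))
c(195) - 39126 = (½)*195*(-4 - 1*195² + 3*195) - 39126 = (½)*195*(-4 - 1*38025 + 585) - 39126 = (½)*195*(-4 - 38025 + 585) - 39126 = (½)*195*(-37444) - 39126 = -3650790 - 39126 = -3689916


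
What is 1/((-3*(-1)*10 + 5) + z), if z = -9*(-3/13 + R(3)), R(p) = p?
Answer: 13/131 ≈ 0.099237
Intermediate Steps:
z = -324/13 (z = -9*(-3/13 + 3) = -9*36/13 = -324/13 ≈ -24.923)
1/((-3*(-1)*10 + 5) + z) = 1/((-3*(-1)*10 + 5) - 324/13) = 1/((3*10 + 5) - 324/13) = 1/((30 + 5) - 324/13) = 1/(35 - 324/13) = 1/(131/13) = 13/131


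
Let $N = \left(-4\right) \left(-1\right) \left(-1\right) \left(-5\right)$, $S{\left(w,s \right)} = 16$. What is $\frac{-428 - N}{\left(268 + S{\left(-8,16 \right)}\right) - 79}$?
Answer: $- \frac{448}{205} \approx -2.1854$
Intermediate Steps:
$N = 20$ ($N = 4 \left(-1\right) \left(-5\right) = \left(-4\right) \left(-5\right) = 20$)
$\frac{-428 - N}{\left(268 + S{\left(-8,16 \right)}\right) - 79} = \frac{-428 - 20}{\left(268 + 16\right) - 79} = \frac{-428 - 20}{284 - 79} = - \frac{448}{205}$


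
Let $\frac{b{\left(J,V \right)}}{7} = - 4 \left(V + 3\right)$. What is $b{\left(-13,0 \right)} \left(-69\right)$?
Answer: $5796$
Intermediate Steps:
$b{\left(J,V \right)} = -84 - 28 V$ ($b{\left(J,V \right)} = 7 \left(- 4 \left(V + 3\right)\right) = 7 \left(- 4 \left(3 + V\right)\right) = 7 \left(-12 - 4 V\right) = -84 - 28 V$)
$b{\left(-13,0 \right)} \left(-69\right) = \left(-84 - 0\right) \left(-69\right) = \left(-84 + 0\right) \left(-69\right) = \left(-84\right) \left(-69\right) = 5796$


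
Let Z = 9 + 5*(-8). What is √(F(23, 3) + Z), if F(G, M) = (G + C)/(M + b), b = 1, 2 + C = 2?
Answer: I*√101/2 ≈ 5.0249*I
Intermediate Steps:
C = 0 (C = -2 + 2 = 0)
Z = -31 (Z = 9 - 40 = -31)
F(G, M) = G/(1 + M) (F(G, M) = (G + 0)/(M + 1) = G/(1 + M))
√(F(23, 3) + Z) = √(23/(1 + 3) - 31) = √(23/4 - 31) = √(-101/4) = I*√101/2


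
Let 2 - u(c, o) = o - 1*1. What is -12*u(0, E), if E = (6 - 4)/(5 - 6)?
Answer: -60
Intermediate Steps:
E = -2 (E = 2/(-1) = 2*(-1) = -2)
u(c, o) = 3 - o (u(c, o) = 2 - (o - 1*1) = 2 - (o - 1) = 2 - (-1 + o) = 2 + (1 - o) = 3 - o)
-12*u(0, E) = -12*(3 - 1*(-2)) = -12*(3 + 2) = -12*5 = -60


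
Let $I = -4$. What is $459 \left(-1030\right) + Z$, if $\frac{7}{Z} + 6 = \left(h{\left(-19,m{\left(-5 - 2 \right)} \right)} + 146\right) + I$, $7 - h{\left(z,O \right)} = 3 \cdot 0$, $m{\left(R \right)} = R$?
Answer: $- \frac{67606103}{143} \approx -4.7277 \cdot 10^{5}$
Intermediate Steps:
$h{\left(z,O \right)} = 7$ ($h{\left(z,O \right)} = 7 - 3 \cdot 0 = 7 - 0 = 7 + 0 = 7$)
$Z = \frac{7}{143}$ ($Z = \frac{7}{-6 + \left(\left(7 + 146\right) - 4\right)} = \frac{7}{-6 + \left(153 - 4\right)} = \frac{7}{-6 + 149} = \frac{7}{143} \approx 0.048951$)
$459 \left(-1030\right) + Z = 459 \left(-1030\right) + \frac{7}{143} = -472770 + \frac{7}{143} = - \frac{67606103}{143}$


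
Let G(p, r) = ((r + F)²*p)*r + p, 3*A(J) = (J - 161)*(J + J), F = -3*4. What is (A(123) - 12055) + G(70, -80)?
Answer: -47413501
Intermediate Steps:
F = -12
A(J) = 2*J*(-161 + J)/3 (A(J) = ((J - 161)*(J + J))/3 = ((-161 + J)*(2*J))/3 = (2*J*(-161 + J))/3 = 2*J*(-161 + J)/3)
G(p, r) = p + p*r*(-12 + r)² (G(p, r) = ((r - 12)²*p)*r + p = ((-12 + r)²*p)*r + p = (p*(-12 + r)²)*r + p = p*r*(-12 + r)² + p = p + p*r*(-12 + r)²)
(A(123) - 12055) + G(70, -80) = ((⅔)*123*(-161 + 123) - 12055) + 70*(1 - 80*(-12 - 80)²) = ((⅔)*123*(-38) - 12055) + 70*(1 - 80*(-92)²) = (-3116 - 12055) + 70*(1 - 80*8464) = -15171 + 70*(1 - 677120) = -15171 + 70*(-677119) = -15171 - 47398330 = -47413501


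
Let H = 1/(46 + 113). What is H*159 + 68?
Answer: 69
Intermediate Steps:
H = 1/159 ≈ 0.0062893
H*159 + 68 = (1/159)*159 + 68 = 1 + 68 = 69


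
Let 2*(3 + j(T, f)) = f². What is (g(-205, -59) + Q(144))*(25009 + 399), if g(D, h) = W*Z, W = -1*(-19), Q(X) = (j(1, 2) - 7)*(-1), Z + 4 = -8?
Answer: -5589760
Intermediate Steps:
Z = -12 (Z = -4 - 8 = -12)
j(T, f) = -3 + f²/2
Q(X) = 8 (Q(X) = ((-3 + (½)*2²) - 7)*(-1) = ((-3 + (½)*4) - 7)*(-1) = ((-3 + 2) - 7)*(-1) = (-1 - 7)*(-1) = -8*(-1) = 8)
W = 19
g(D, h) = -228 (g(D, h) = 19*(-12) = -228)
(g(-205, -59) + Q(144))*(25009 + 399) = (-228 + 8)*(25009 + 399) = -220*25408 = -5589760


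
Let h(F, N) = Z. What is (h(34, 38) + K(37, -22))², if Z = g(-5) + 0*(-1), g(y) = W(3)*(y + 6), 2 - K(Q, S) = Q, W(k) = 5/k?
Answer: 10000/9 ≈ 1111.1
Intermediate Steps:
K(Q, S) = 2 - Q
g(y) = 10 + 5*y/3 (g(y) = (5/3)*(y + 6) = (5*(⅓))*(6 + y) = 5*(6 + y)/3 = 10 + 5*y/3)
Z = 5/3 (Z = (10 + (5/3)*(-5)) + 0*(-1) = (10 - 25/3) + 0 = 5/3 + 0 = 5/3 ≈ 1.6667)
h(F, N) = 5/3
(h(34, 38) + K(37, -22))² = (5/3 + (2 - 1*37))² = (5/3 + (2 - 37))² = (5/3 - 35)² = (-100/3)² = 10000/9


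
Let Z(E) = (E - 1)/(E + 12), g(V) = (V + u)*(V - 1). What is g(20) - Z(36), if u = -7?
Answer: 11821/48 ≈ 246.27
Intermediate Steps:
g(V) = (-1 + V)*(-7 + V) (g(V) = (V - 7)*(V - 1) = (-7 + V)*(-1 + V) = (-1 + V)*(-7 + V))
Z(E) = (-1 + E)/(12 + E)
g(20) - Z(36) = (7 + 20² - 8*20) - (-1 + 36)/(12 + 36) = (7 + 400 - 160) - 35/48 = 247 - 35/48 = 11821/48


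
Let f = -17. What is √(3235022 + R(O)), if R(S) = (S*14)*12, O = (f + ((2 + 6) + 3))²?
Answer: √3241070 ≈ 1800.3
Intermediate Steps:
O = 36 (O = (-17 + ((2 + 6) + 3))² = (-17 + (8 + 3))² = (-17 + 11)² = (-6)² = 36)
R(S) = 168*S (R(S) = (14*S)*12 = 168*S)
√(3235022 + R(O)) = √(3235022 + 168*36) = √(3235022 + 6048) = √3241070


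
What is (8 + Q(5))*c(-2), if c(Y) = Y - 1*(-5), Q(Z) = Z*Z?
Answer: 99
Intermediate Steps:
Q(Z) = Z²
c(Y) = 5 + Y (c(Y) = Y + 5 = 5 + Y)
(8 + Q(5))*c(-2) = (8 + 5²)*(5 - 2) = (8 + 25)*3 = 33*3 = 99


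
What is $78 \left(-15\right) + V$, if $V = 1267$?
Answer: $97$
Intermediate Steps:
$78 \left(-15\right) + V = 78 \left(-15\right) + 1267 = -1170 + 1267 = 97$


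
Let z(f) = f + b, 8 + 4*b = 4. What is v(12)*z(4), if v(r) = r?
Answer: 36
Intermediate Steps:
b = -1 (b = -2 + (¼)*4 = -2 + 1 = -1)
z(f) = -1 + f (z(f) = f - 1 = -1 + f)
v(12)*z(4) = 12*(-1 + 4) = 12*3 = 36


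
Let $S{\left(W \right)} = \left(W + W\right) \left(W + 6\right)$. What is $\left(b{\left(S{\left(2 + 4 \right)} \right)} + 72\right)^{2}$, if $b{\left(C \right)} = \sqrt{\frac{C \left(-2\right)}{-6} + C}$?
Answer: $5376 + 1152 \sqrt{3} \approx 7371.3$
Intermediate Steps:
$S{\left(W \right)} = 2 W \left(6 + W\right)$
$b{\left(C \right)} = \frac{2 \sqrt{3} \sqrt{C}}{3}$ ($b{\left(C \right)} = \sqrt{- 2 C \left(- \frac{1}{6}\right) + C} = \sqrt{\frac{C}{3} + C} = \sqrt{\frac{4 C}{3}} = \frac{2 \sqrt{3} \sqrt{C}}{3}$)
$\left(b{\left(S{\left(2 + 4 \right)} \right)} + 72\right)^{2} = \left(\frac{2 \sqrt{3} \sqrt{2 \left(2 + 4\right) \left(6 + \left(2 + 4\right)\right)}}{3} + 72\right)^{2} = \left(\frac{2 \sqrt{3} \sqrt{2 \cdot 6 \left(6 + 6\right)}}{3} + 72\right)^{2} = \left(\frac{2 \sqrt{3} \sqrt{2 \cdot 6 \cdot 12}}{3} + 72\right)^{2} = \left(\frac{2 \sqrt{3} \sqrt{144}}{3} + 72\right)^{2} = \left(\frac{2}{3} \sqrt{3} \cdot 12 + 72\right)^{2} = \left(8 \sqrt{3} + 72\right)^{2} = \left(72 + 8 \sqrt{3}\right)^{2}$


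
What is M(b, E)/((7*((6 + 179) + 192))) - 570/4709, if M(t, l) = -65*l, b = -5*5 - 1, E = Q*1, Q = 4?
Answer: -209890/955927 ≈ -0.21957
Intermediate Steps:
E = 4 (E = 4*1 = 4)
b = -26 (b = -25 - 1 = -26)
M(b, E)/((7*((6 + 179) + 192))) - 570/4709 = (-65*4)/((7*((6 + 179) + 192))) - 570/4709 = -260*1/(7*(185 + 192)) - 570*1/4709 = -260/(7*377) - 570/4709 = -260/2639 - 570/4709 = -260*1/2639 - 570/4709 = -20/203 - 570/4709 = -209890/955927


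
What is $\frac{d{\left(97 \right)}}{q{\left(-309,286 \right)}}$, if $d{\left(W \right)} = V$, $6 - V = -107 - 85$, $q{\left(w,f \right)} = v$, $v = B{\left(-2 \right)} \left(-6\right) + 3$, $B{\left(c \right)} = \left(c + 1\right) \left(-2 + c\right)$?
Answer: $- \frac{66}{7} \approx -9.4286$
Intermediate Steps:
$B{\left(c \right)} = \left(1 + c\right) \left(-2 + c\right)$
$v = -21$ ($v = \left(-2 + \left(-2\right)^{2} - -2\right) \left(-6\right) + 3 = \left(-2 + 4 + 2\right) \left(-6\right) + 3 = 4 \left(-6\right) + 3 = -24 + 3 = -21$)
$q{\left(w,f \right)} = -21$
$V = 198$ ($V = 6 - \left(-107 - 85\right) = 6 - -192 = 6 + 192 = 198$)
$d{\left(W \right)} = 198$
$\frac{d{\left(97 \right)}}{q{\left(-309,286 \right)}} = \frac{198}{-21} = 198 \left(- \frac{1}{21}\right) = - \frac{66}{7}$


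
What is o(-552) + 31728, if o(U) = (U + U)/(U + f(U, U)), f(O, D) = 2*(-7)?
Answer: 8979576/283 ≈ 31730.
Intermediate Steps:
f(O, D) = -14
o(U) = 2*U/(-14 + U) (o(U) = (U + U)/(U - 14) = (2*U)/(-14 + U) = 2*U/(-14 + U))
o(-552) + 31728 = 2*(-552)/(-14 - 552) + 31728 = 2*(-552)/(-566) + 31728 = 2*(-552)*(-1/566) + 31728 = 552/283 + 31728 = 8979576/283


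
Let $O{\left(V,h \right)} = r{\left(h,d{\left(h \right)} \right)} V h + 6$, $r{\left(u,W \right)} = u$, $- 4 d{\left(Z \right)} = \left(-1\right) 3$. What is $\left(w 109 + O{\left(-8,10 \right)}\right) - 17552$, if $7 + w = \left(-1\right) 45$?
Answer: $-24014$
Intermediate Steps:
$d{\left(Z \right)} = \frac{3}{4}$ ($d{\left(Z \right)} = - \frac{\left(-1\right) 3}{4} = \left(- \frac{1}{4}\right) \left(-3\right) = \frac{3}{4}$)
$O{\left(V,h \right)} = 6 + V h^{2}$ ($O{\left(V,h \right)} = h V h + 6 = V h h + 6 = V h^{2} + 6 = 6 + V h^{2}$)
$w = -52$ ($w = -7 - 45 = -52$)
$\left(w 109 + O{\left(-8,10 \right)}\right) - 17552 = \left(\left(-52\right) 109 + \left(6 - 8 \cdot 10^{2}\right)\right) - 17552 = \left(-5668 + \left(6 - 800\right)\right) - 17552 = \left(-5668 - 794\right) - 17552 = -6462 - 17552 = -24014$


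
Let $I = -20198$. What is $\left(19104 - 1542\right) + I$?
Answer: $-2636$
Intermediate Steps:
$\left(19104 - 1542\right) + I = \left(19104 - 1542\right) - 20198 = 17562 - 20198 = -2636$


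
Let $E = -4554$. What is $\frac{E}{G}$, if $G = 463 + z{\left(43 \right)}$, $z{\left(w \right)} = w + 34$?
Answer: $- \frac{253}{30} \approx -8.4333$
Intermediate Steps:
$z{\left(w \right)} = 34 + w$
$G = 540$ ($G = 463 + \left(34 + 43\right) = 463 + 77 = 540$)
$\frac{E}{G} = - \frac{4554}{540} = \left(-4554\right) \frac{1}{540} = - \frac{253}{30}$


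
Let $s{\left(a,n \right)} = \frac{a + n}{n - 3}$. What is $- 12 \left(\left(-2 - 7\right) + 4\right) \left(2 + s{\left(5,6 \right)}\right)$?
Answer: $340$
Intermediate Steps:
$s{\left(a,n \right)} = \frac{a + n}{-3 + n}$
$- 12 \left(\left(-2 - 7\right) + 4\right) \left(2 + s{\left(5,6 \right)}\right) = - 12 \left(\left(-2 - 7\right) + 4\right) \left(2 + \frac{5 + 6}{-3 + 6}\right) = - 12 \left(-9 + 4\right) \left(2 + \frac{1}{3} \cdot 11\right) = - 12 \left(- 5 \left(2 + \frac{1}{3} \cdot 11\right)\right) = - 12 \left(- 5 \left(2 + \frac{11}{3}\right)\right) = - 12 \left(\left(-5\right) \frac{17}{3}\right) = \left(-12\right) \left(- \frac{85}{3}\right) = 340$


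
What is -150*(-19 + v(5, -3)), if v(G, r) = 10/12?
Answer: 2725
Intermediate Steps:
v(G, r) = ⅚ (v(G, r) = 10*(1/12) = ⅚)
-150*(-19 + v(5, -3)) = -150*(-19 + ⅚) = -150*(-109/6) = 2725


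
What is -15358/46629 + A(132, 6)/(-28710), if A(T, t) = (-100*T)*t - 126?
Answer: 16454363/6761205 ≈ 2.4336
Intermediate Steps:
A(T, t) = -126 - 100*T*t (A(T, t) = -100*T*t - 126 = -126 - 100*T*t)
-15358/46629 + A(132, 6)/(-28710) = -15358/46629 + (-126 - 100*132*6)/(-28710) = -15358*1/46629 + (-126 - 79200)*(-1/28710) = -15358/46629 - 79326*(-1/28710) = -15358/46629 + 4407/1595 = 16454363/6761205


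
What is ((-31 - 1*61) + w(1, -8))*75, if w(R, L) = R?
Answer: -6825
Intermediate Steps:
((-31 - 1*61) + w(1, -8))*75 = ((-31 - 1*61) + 1)*75 = ((-31 - 61) + 1)*75 = (-92 + 1)*75 = -91*75 = -6825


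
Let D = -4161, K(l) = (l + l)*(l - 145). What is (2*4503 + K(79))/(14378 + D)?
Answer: -1422/10217 ≈ -0.13918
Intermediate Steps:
K(l) = 2*l*(-145 + l) (K(l) = (2*l)*(-145 + l) = 2*l*(-145 + l))
(2*4503 + K(79))/(14378 + D) = (2*4503 + 2*79*(-145 + 79))/(14378 - 4161) = (9006 + 2*79*(-66))/10217 = (9006 - 10428)*(1/10217) = -1422*1/10217 = -1422/10217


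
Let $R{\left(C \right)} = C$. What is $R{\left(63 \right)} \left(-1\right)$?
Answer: $-63$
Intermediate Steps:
$R{\left(63 \right)} \left(-1\right) = 63 \left(-1\right) = -63$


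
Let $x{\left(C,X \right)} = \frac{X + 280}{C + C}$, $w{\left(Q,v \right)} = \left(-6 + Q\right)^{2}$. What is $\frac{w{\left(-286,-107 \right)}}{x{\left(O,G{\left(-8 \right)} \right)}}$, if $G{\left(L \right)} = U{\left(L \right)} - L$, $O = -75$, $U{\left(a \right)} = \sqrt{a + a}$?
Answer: $- \frac{46042560}{1037} + \frac{639480 i}{1037} \approx -44400.0 + 616.66 i$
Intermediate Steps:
$U{\left(a \right)} = \sqrt{2} \sqrt{a}$ ($U{\left(a \right)} = \sqrt{2 a} = \sqrt{2} \sqrt{a}$)
$G{\left(L \right)} = - L + \sqrt{2} \sqrt{L}$ ($G{\left(L \right)} = \sqrt{2} \sqrt{L} - L = - L + \sqrt{2} \sqrt{L}$)
$x{\left(C,X \right)} = \frac{280 + X}{2 C}$
$\frac{w{\left(-286,-107 \right)}}{x{\left(O,G{\left(-8 \right)} \right)}} = \frac{\left(-6 - 286\right)^{2}}{\frac{1}{2} \frac{1}{-75} \left(280 + \left(\left(-1\right) \left(-8\right) + \sqrt{2} \sqrt{-8}\right)\right)} = \frac{\left(-292\right)^{2}}{\frac{1}{2} \left(- \frac{1}{75}\right) \left(280 + \left(8 + \sqrt{2} \cdot 2 i \sqrt{2}\right)\right)} = \frac{85264}{\frac{1}{2} \left(- \frac{1}{75}\right) \left(280 + \left(8 + 4 i\right)\right)} = \frac{85264}{\frac{1}{2} \left(- \frac{1}{75}\right) \left(288 + 4 i\right)} = \frac{85264}{- \frac{48}{25} - \frac{2 i}{75}} = 85264 \frac{1125 \left(- \frac{48}{25} + \frac{2 i}{75}\right)}{4148} = \frac{23980500 \left(- \frac{48}{25} + \frac{2 i}{75}\right)}{1037}$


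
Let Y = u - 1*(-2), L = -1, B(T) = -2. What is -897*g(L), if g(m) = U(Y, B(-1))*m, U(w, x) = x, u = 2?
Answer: -1794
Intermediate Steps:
Y = 4 (Y = 2 - 1*(-2) = 2 + 2 = 4)
g(m) = -2*m
-897*g(L) = -(-1794)*(-1) = -897*2 = -1794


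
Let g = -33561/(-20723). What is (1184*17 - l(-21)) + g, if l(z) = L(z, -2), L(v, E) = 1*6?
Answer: 417021767/20723 ≈ 20124.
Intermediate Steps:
L(v, E) = 6
l(z) = 6
g = 33561/20723 (g = -33561*(-1/20723) = 33561/20723 ≈ 1.6195)
(1184*17 - l(-21)) + g = (1184*17 - 1*6) + 33561/20723 = (20128 - 6) + 33561/20723 = 20122 + 33561/20723 = 417021767/20723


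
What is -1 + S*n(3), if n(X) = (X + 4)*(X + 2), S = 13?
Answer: 454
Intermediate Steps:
n(X) = (2 + X)*(4 + X) (n(X) = (4 + X)*(2 + X) = (2 + X)*(4 + X))
-1 + S*n(3) = -1 + 13*(8 + 3² + 6*3) = -1 + 13*(8 + 9 + 18) = -1 + 13*35 = -1 + 455 = 454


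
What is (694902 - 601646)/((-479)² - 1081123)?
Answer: -46628/425841 ≈ -0.10950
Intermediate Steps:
(694902 - 601646)/((-479)² - 1081123) = 93256/(229441 - 1081123) = 93256/(-851682) = 93256*(-1/851682) = -46628/425841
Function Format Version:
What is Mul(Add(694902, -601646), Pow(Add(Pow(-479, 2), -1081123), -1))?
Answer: Rational(-46628, 425841) ≈ -0.10950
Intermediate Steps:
Mul(Add(694902, -601646), Pow(Add(Pow(-479, 2), -1081123), -1)) = Mul(93256, Pow(Add(229441, -1081123), -1)) = Mul(93256, Pow(-851682, -1)) = Mul(93256, Rational(-1, 851682)) = Rational(-46628, 425841)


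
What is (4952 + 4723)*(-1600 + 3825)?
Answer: 21526875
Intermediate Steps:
(4952 + 4723)*(-1600 + 3825) = 9675*2225 = 21526875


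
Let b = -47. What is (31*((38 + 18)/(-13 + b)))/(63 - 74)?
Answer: 434/165 ≈ 2.6303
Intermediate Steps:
(31*((38 + 18)/(-13 + b)))/(63 - 74) = (31*((38 + 18)/(-13 - 47)))/(63 - 74) = (31*(56/(-60)))/(-11) = (31*(56*(-1/60)))*(-1/11) = (31*(-14/15))*(-1/11) = -434/15*(-1/11) = 434/165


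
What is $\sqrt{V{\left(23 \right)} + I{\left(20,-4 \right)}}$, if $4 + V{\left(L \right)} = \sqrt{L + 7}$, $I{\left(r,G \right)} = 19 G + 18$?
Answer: $\sqrt{-62 + \sqrt{30}} \approx 7.5182 i$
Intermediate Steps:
$I{\left(r,G \right)} = 18 + 19 G$
$V{\left(L \right)} = -4 + \sqrt{7 + L}$ ($V{\left(L \right)} = -4 + \sqrt{L + 7} = -4 + \sqrt{7 + L}$)
$\sqrt{V{\left(23 \right)} + I{\left(20,-4 \right)}} = \sqrt{\left(-4 + \sqrt{7 + 23}\right) + \left(18 + 19 \left(-4\right)\right)} = \sqrt{\left(-4 + \sqrt{30}\right) + \left(18 - 76\right)} = \sqrt{\left(-4 + \sqrt{30}\right) - 58} = \sqrt{-62 + \sqrt{30}}$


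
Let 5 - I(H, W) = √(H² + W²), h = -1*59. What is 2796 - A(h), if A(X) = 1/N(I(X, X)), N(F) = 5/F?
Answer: 2795 + 59*√2/5 ≈ 2811.7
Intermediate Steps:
h = -59
I(H, W) = 5 - √(H² + W²)
A(X) = 1 - √2*√(X²)/5 (A(X) = 1/(5/(5 - √(X² + X²))) = 1/(5/(5 - √(2*X²))) = 1/(5/(5 - √2*√(X²))) = 1 - √2*√(X²)/5)
2796 - A(h) = 2796 - (1 - √2*√((-59)²)/5) = 2796 - (1 - √2*√3481/5) = 2796 - (1 - ⅕*√2*59) = 2796 - (1 - 59*√2/5) = 2796 + (-1 + 59*√2/5) = 2795 + 59*√2/5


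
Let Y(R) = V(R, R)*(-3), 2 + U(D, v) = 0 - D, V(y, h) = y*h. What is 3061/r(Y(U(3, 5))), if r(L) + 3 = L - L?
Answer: -3061/3 ≈ -1020.3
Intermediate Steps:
V(y, h) = h*y
U(D, v) = -2 - D (U(D, v) = -2 + (0 - D) = -2 - D)
Y(R) = -3*R**2 (Y(R) = (R*R)*(-3) = R**2*(-3) = -3*R**2)
r(L) = -3 (r(L) = -3 + (L - L) = -3 + 0 = -3)
3061/r(Y(U(3, 5))) = 3061/(-3) = 3061*(-1/3) = -3061/3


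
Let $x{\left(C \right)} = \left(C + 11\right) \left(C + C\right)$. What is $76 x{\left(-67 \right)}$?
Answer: $570304$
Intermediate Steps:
$x{\left(C \right)} = 2 C \left(11 + C\right)$ ($x{\left(C \right)} = \left(11 + C\right) 2 C = 2 C \left(11 + C\right)$)
$76 x{\left(-67 \right)} = 76 \cdot 2 \left(-67\right) \left(11 - 67\right) = 76 \cdot 2 \left(-67\right) \left(-56\right) = 76 \cdot 7504 = 570304$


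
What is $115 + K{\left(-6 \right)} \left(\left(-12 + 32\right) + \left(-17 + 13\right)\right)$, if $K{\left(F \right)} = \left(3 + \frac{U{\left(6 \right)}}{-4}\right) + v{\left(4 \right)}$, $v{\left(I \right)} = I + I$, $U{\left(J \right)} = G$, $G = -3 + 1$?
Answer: $299$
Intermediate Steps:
$G = -2$
$U{\left(J \right)} = -2$
$v{\left(I \right)} = 2 I$
$K{\left(F \right)} = \frac{23}{2}$ ($K{\left(F \right)} = \left(3 - \frac{2}{-4}\right) + 2 \cdot 4 = \left(3 - - \frac{1}{2}\right) + 8 = \left(3 + \frac{1}{2}\right) + 8 = \frac{7}{2} + 8 = \frac{23}{2}$)
$115 + K{\left(-6 \right)} \left(\left(-12 + 32\right) + \left(-17 + 13\right)\right) = 115 + \frac{23 \left(\left(-12 + 32\right) + \left(-17 + 13\right)\right)}{2} = 115 + \frac{23 \left(20 - 4\right)}{2} = 115 + \frac{23}{2} \cdot 16 = 115 + 184 = 299$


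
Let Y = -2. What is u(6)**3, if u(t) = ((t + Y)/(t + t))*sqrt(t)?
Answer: 2*sqrt(6)/9 ≈ 0.54433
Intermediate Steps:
u(t) = (-2 + t)/(2*sqrt(t)) (u(t) = ((t - 2)/(t + t))*sqrt(t) = ((-2 + t)/((2*t)))*sqrt(t) = ((-2 + t)*(1/(2*t)))*sqrt(t) = ((-2 + t)/(2*t))*sqrt(t) = (-2 + t)/(2*sqrt(t)))
u(6)**3 = ((-2 + 6)/(2*sqrt(6)))**3 = ((1/2)*(sqrt(6)/6)*4)**3 = (sqrt(6)/3)**3 = 2*sqrt(6)/9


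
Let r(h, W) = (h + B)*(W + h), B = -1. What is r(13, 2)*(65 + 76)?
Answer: 25380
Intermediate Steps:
r(h, W) = (-1 + h)*(W + h) (r(h, W) = (h - 1)*(W + h) = (-1 + h)*(W + h))
r(13, 2)*(65 + 76) = (13² - 1*2 - 1*13 + 2*13)*(65 + 76) = (169 - 2 - 13 + 26)*141 = 180*141 = 25380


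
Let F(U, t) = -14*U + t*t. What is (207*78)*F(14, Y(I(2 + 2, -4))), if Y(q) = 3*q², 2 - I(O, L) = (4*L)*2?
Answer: 194185164888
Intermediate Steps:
I(O, L) = 2 - 8*L (I(O, L) = 2 - 4*L*2 = 2 - 8*L)
F(U, t) = t² - 14*U (F(U, t) = -14*U + t² = t² - 14*U)
(207*78)*F(14, Y(I(2 + 2, -4))) = (207*78)*((3*(2 - 8*(-4))²)² - 14*14) = 16146*((3*(2 + 32)²)² - 196) = 16146*((3*34²)² - 196) = 16146*((3*1156)² - 196) = 16146*(3468² - 196) = 16146*(12027024 - 196) = 16146*12026828 = 194185164888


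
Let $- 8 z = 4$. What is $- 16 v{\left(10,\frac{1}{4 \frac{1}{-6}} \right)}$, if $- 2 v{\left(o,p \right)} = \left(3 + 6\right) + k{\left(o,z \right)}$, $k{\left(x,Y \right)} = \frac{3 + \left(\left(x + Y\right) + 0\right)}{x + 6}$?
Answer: $\frac{313}{4} \approx 78.25$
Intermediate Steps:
$z = - \frac{1}{2}$ ($z = \left(- \frac{1}{8}\right) 4 = - \frac{1}{2} \approx -0.5$)
$k{\left(x,Y \right)} = \frac{3 + Y + x}{6 + x}$ ($k{\left(x,Y \right)} = \frac{3 + \left(\left(Y + x\right) + 0\right)}{6 + x} = \frac{3 + \left(Y + x\right)}{6 + x} = \frac{3 + Y + x}{6 + x}$)
$v{\left(o,p \right)} = - \frac{9}{2} - \frac{\frac{5}{2} + o}{2 \left(6 + o\right)}$ ($v{\left(o,p \right)} = - \frac{\left(3 + 6\right) + \frac{3 - \frac{1}{2} + o}{6 + o}}{2} = - \frac{9 + \frac{\frac{5}{2} + o}{6 + o}}{2} = - \frac{9}{2} - \frac{\frac{5}{2} + o}{2 \left(6 + o\right)}$)
$- 16 v{\left(10,\frac{1}{4 \frac{1}{-6}} \right)} = - 16 \frac{-113 - 200}{4 \left(6 + 10\right)} = - 16 \frac{-113 - 200}{4 \cdot 16} = - 16 \cdot \frac{1}{4} \cdot \frac{1}{16} \left(-313\right) = \left(-16\right) \left(- \frac{313}{64}\right) = \frac{313}{4}$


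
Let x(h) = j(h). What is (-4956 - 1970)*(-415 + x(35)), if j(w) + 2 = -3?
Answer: 2908920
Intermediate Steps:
j(w) = -5 (j(w) = -2 - 3 = -5)
x(h) = -5
(-4956 - 1970)*(-415 + x(35)) = (-4956 - 1970)*(-415 - 5) = -6926*(-420) = 2908920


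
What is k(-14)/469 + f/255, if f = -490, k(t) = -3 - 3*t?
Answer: -43973/23919 ≈ -1.8384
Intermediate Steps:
k(-14)/469 + f/255 = (-3 - 3*(-14))/469 - 490/255 = (-3 + 42)*(1/469) - 490*1/255 = 39*(1/469) - 98/51 = 39/469 - 98/51 = -43973/23919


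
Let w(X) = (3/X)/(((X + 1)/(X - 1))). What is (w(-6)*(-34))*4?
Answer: 476/5 ≈ 95.200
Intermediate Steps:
w(X) = 3*(-1 + X)/(X*(1 + X)) (w(X) = (3/X)/(((1 + X)/(-1 + X))) = (3/X)*((-1 + X)/(1 + X)) = 3*(-1 + X)/(X*(1 + X)))
(w(-6)*(-34))*4 = ((3*(-1 - 6)/(-6*(1 - 6)))*(-34))*4 = ((3*(-1/6)*(-7)/(-5))*(-34))*4 = ((3*(-1/6)*(-1/5)*(-7))*(-34))*4 = -7/10*(-34)*4 = (119/5)*4 = 476/5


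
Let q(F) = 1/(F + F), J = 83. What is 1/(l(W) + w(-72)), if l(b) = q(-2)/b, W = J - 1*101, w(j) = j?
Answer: -72/5183 ≈ -0.013892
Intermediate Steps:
W = -18 (W = 83 - 1*101 = 83 - 101 = -18)
q(F) = 1/(2*F)
l(b) = -1/(4*b) (l(b) = ((½)/(-2))/b = ((½)*(-½))/b = -1/(4*b))
1/(l(W) + w(-72)) = 1/(-¼/(-18) - 72) = 1/(-¼*(-1/18) - 72) = 1/(1/72 - 72) = 1/(-5183/72) = -72/5183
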